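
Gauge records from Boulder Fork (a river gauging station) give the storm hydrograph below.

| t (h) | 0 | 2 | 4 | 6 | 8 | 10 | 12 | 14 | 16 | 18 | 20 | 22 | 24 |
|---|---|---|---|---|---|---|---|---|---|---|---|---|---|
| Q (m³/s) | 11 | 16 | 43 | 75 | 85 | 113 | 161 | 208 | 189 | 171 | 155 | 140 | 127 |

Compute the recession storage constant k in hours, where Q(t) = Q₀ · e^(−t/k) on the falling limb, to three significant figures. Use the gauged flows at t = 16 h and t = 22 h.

On the falling limb, Q drops from 189 to 140 m³/s between t = 16 h and t = 22 h (Δt = 6 h).
k = −Δt / ln(Q₂/Q₁) = −6 / ln(140/189) = 20.0 h.

k ≈ 20.0 h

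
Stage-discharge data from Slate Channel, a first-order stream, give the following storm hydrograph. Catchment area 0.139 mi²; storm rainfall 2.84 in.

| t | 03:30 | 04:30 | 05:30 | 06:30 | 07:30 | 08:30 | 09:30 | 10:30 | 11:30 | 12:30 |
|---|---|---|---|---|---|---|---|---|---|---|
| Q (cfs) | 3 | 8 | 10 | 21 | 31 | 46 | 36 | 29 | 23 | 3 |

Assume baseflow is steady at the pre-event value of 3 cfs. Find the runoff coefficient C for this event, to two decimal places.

ΣQ_DR = 180.0 cfs; V = ΣQ_DR·Δt = 6.480 × 10^5 ft³.
Runoff depth d = V / A = 2.007 in.
C = d / P = 2.007 / 2.84 = 0.71.

C ≈ 0.71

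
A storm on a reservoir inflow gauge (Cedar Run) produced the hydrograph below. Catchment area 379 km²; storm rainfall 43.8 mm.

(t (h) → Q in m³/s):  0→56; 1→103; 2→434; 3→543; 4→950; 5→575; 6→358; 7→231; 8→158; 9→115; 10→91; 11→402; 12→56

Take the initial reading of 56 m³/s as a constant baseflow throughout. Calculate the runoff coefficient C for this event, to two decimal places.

ΣQ_DR = 3344 m³/s; V = ΣQ_DR·Δt = 1.204 × 10^7 m³.
Runoff depth d = V / A = 31.76 mm.
C = d / P = 31.76 / 43.8 = 0.73.

C ≈ 0.73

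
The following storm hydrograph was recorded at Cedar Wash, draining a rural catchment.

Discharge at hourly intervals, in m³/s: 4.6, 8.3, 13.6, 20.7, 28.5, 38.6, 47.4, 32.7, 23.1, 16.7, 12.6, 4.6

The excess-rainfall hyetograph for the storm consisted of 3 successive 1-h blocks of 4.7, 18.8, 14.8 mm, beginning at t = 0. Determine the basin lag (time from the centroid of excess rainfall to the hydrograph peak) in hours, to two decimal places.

Centroid of excess rainfall: t_c = Σ P_i·t̄_i / ΣP_i = 1.7637 h (block centres at 0.5, 1.5, 2.5 h).
Hydrograph peak occurs at t = 6 h, so basin lag t_L = 6 − 1.7637 = 4.24 h.

t_L ≈ 4.24 h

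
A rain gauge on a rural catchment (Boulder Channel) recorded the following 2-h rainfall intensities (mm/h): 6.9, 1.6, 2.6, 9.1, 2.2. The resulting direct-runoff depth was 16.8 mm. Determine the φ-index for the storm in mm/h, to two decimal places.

φ ≈ 3.80 mm/h

Only the 2 blocks with intensity above φ contribute runoff: 6.9, 9.1 mm/h.
Σ(I−φ)·Δt = d  ⇒  (6.9+9.1 − 2φ)·2 = 16.8
φ = (16.00 − 16.8/2) / 2 = 3.80 mm/h.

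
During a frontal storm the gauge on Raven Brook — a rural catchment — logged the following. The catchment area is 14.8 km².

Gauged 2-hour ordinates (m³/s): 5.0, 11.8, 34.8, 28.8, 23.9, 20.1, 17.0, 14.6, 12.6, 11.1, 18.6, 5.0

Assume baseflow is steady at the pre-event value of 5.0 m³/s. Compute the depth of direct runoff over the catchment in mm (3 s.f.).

d ≈ 69.7 mm

Direct runoff: 0.0, 6.8, 29.8, 23.8, 18.9, 15.1, 12.0, 9.6, 7.6, 6.1, 13.6, 0.0 m³/s; ΣQ_DR = 143.3 m³/s.
V = ΣQ_DR · Δt = 143.3 × 7200 s = 1.032 × 10^6 m³.
Over A = 14.8 km², depth = V / A = 69.7 mm.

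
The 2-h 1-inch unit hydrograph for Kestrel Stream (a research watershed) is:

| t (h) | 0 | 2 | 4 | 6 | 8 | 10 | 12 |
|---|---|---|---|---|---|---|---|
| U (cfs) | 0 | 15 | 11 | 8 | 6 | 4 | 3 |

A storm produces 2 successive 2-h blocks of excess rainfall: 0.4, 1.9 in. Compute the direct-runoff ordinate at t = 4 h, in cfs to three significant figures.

By discrete convolution, Q_j = Σ (P_i / 1 in) · U_{j−i}.
At t = 4 h (j=2): Q = (0.4/1)·11 + (1.9/1)·15 = 32.9 cfs.

Q ≈ 32.9 cfs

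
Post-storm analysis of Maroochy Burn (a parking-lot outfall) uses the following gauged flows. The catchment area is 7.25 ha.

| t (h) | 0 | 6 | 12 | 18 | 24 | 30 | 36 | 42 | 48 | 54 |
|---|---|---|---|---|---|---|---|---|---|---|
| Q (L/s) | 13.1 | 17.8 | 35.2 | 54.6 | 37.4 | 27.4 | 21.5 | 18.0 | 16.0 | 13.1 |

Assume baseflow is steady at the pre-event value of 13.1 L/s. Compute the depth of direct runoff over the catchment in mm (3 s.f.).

Direct runoff: 0.0, 4.7, 22.1, 41.5, 24.3, 14.3, 8.4, 4.9, 2.9, 0.0 L/s; ΣQ_DR = 123.1 L/s.
V = ΣQ_DR · Δt = 123.1 × 21600 s = 2.659 × 10^6 L.
Over A = 7.25 ha, depth = V / A = 36.7 mm.

d ≈ 36.7 mm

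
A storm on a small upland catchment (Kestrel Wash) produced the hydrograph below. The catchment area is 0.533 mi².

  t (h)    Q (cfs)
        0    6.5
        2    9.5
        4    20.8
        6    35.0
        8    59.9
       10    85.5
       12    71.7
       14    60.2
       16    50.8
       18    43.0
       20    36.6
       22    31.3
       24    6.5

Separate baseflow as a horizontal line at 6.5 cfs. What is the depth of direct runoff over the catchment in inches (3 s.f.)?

d ≈ 2.52 in

Direct runoff: 0.0, 3.0, 14.3, 28.5, 53.4, 79.0, 65.2, 53.7, 44.3, 36.5, 30.1, 24.8, 0.0 cfs; ΣQ_DR = 432.8 cfs.
V = ΣQ_DR · Δt = 432.8 × 7200 s = 3.116 × 10^6 ft³.
Over A = 0.533 mi², depth = V / A = 2.52 in.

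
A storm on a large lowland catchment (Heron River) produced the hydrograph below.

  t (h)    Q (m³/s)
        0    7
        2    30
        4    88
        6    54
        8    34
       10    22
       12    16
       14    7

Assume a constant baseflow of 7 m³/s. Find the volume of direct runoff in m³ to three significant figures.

V ≈ 1.45 × 10^6 m³

Direct-runoff ordinates (Q − Q_b): 0.0, 23.0, 81.0, 47.0, 27.0, 15.0, 9.0, 0.0 m³/s.
ΣQ_DR = 202.0 m³/s.
With Δt = 2 h = 7200 s, V = ΣQ_DR · Δt = 202.0 × 7200 = 1.45 × 10^6 m³.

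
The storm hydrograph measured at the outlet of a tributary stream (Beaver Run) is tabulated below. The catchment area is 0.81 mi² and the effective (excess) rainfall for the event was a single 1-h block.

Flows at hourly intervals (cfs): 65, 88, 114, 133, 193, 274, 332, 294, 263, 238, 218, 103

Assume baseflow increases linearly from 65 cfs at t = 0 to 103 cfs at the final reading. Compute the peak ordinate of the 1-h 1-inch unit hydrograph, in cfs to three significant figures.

Direct runoff: 0.00, 19.55, 42.09, 57.64, 114.18, 191.73, 246.27, 204.82, 170.36, 141.91, 118.45, 0.00 cfs; ΣQ_DR = 1307 cfs, peak = 246.27 cfs.
Runoff depth d = ΣQ_DR·Δt / A = 1307 × 3600 / (0.81 mi²) = 2.500 in.
The 1-inch UH is the DRH scaled by (1 in)/d, so U_p = 246.27 × 1/2.500 = 98.5 cfs.

U_p ≈ 98.5 cfs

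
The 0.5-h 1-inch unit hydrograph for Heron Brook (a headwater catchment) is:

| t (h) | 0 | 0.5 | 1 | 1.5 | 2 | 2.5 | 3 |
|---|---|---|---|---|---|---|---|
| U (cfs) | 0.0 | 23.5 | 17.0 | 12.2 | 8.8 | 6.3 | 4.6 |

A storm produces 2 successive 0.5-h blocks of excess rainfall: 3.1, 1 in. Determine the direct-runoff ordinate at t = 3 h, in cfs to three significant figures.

By discrete convolution, Q_j = Σ (P_i / 1 in) · U_{j−i}.
At t = 3 h (j=6): Q = (3.1/1)·4.6 + (1/1)·6.3 = 20.6 cfs.

Q ≈ 20.6 cfs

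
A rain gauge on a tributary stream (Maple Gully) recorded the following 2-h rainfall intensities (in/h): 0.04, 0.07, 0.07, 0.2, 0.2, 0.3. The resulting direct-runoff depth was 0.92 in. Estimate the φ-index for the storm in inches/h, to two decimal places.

φ ≈ 0.08 in/h

Only the 3 blocks with intensity above φ contribute runoff: 0.2, 0.2, 0.3 in/h.
Σ(I−φ)·Δt = d  ⇒  (0.2+0.2+0.3 − 3φ)·2 = 0.92
φ = (0.7000 − 0.92/2) / 3 = 0.08 in/h.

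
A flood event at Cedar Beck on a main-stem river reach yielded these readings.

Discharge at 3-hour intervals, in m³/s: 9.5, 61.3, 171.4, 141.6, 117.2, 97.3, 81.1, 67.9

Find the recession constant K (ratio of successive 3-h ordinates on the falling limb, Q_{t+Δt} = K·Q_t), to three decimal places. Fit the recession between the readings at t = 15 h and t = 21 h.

K ≈ 0.835

Using the recession-limb readings at t = 15 h and t = 21 h: Q falls from 97.3 to 67.9 m³/s over 2 intervals.
K = (Q₂/Q₁)^(1/2) = (67.9/97.3)^(1/2) = 0.835.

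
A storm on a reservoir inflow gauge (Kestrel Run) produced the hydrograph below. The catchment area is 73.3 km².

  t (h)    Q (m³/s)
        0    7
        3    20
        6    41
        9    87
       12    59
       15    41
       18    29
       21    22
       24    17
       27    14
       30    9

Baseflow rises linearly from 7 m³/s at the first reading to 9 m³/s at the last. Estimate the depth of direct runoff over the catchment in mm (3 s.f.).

Direct runoff: 0.00, 12.80, 33.60, 79.40, 51.20, 33.00, 20.80, 13.60, 8.40, 5.20, 0.00 m³/s; ΣQ_DR = 258.0 m³/s.
V = ΣQ_DR · Δt = 258.0 × 10800 s = 2.786 × 10^6 m³.
Over A = 73.3 km², depth = V / A = 38.0 mm.

d ≈ 38.0 mm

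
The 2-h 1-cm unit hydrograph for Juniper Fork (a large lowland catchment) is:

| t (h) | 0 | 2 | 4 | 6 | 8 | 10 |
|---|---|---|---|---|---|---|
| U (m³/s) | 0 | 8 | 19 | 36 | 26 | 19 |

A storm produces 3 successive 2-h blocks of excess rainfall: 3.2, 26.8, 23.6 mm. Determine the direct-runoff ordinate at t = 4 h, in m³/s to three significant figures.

By discrete convolution, Q_j = Σ (P_i / 10 mm) · U_{j−i}.
At t = 4 h (j=2): Q = (3.2/10)·19 + (26.8/10)·8 + (23.6/10)·0 = 27.5 m³/s.

Q ≈ 27.5 m³/s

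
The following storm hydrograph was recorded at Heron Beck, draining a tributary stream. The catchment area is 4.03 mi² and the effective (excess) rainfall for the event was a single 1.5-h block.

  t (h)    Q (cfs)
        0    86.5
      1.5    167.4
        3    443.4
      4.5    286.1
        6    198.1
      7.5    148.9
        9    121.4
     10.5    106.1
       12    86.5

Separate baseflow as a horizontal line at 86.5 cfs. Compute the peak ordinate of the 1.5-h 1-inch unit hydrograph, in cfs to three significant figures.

Direct runoff: 0.0, 80.9, 356.9, 199.6, 111.6, 62.4, 34.9, 19.6, 0.0 cfs; ΣQ_DR = 865.9 cfs, peak = 356.9 cfs.
Runoff depth d = ΣQ_DR·Δt / A = 865.9 × 5400 / (4.03 mi²) = 0.4994 in.
The 1-inch UH is the DRH scaled by (1 in)/d, so U_p = 356.9 × 1/0.4994 = 715 cfs.

U_p ≈ 715 cfs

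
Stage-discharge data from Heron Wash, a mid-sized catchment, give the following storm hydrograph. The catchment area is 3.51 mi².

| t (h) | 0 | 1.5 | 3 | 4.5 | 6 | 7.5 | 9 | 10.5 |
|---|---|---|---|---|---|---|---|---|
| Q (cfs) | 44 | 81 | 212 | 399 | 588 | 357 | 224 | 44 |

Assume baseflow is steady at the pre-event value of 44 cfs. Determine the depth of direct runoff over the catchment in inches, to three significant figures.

d ≈ 1.06 in

Direct runoff: 0.0, 37.0, 168.0, 355.0, 544.0, 313.0, 180.0, 0.0 cfs; ΣQ_DR = 1597 cfs.
V = ΣQ_DR · Δt = 1597 × 5400 s = 8.624 × 10^6 ft³.
Over A = 3.51 mi², depth = V / A = 1.06 in.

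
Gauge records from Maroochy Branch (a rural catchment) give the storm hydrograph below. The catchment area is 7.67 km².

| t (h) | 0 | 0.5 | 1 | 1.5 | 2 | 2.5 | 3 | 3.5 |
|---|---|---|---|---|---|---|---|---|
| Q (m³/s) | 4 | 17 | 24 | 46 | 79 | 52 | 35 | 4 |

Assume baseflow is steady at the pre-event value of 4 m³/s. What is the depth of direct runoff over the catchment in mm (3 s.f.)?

d ≈ 53.7 mm

Direct runoff: 0.0, 13.0, 20.0, 42.0, 75.0, 48.0, 31.0, 0.0 m³/s; ΣQ_DR = 229.0 m³/s.
V = ΣQ_DR · Δt = 229.0 × 1800 s = 4.122 × 10^5 m³.
Over A = 7.67 km², depth = V / A = 53.7 mm.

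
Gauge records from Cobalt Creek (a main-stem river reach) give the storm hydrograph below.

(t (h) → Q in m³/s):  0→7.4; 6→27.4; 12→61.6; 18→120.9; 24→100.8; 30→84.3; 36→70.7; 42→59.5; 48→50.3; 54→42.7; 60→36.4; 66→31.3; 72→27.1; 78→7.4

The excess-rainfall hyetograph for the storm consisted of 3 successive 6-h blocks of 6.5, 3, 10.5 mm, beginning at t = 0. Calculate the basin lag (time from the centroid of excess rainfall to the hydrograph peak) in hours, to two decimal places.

Centroid of excess rainfall: t_c = Σ P_i·t̄_i / ΣP_i = 10.2000 h (block centres at 3, 9, 15 h).
Hydrograph peak occurs at t = 18 h, so basin lag t_L = 18 − 10.2000 = 7.80 h.

t_L ≈ 7.80 h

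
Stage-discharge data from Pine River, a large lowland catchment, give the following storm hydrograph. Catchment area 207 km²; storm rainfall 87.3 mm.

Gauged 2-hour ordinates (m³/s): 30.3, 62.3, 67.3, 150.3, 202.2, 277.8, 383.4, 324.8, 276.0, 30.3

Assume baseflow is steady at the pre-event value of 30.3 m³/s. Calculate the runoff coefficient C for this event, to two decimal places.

ΣQ_DR = 1502 m³/s; V = ΣQ_DR·Δt = 1.081 × 10^7 m³.
Runoff depth d = V / A = 52.23 mm.
C = d / P = 52.23 / 87.3 = 0.60.

C ≈ 0.60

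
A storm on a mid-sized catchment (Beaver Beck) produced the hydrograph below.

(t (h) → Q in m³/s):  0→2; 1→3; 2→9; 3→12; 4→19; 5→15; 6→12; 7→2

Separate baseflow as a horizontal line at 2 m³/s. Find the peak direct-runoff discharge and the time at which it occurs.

Subtracting baseflow gives direct-runoff ordinates: 0.0, 1.0, 7.0, 10.0, 17.0, 13.0, 10.0, 0.0 m³/s.
The maximum is 17.0 m³/s, occurring at the reading for t = 4 h.

Q_p = 17.0 m³/s at t = 4 h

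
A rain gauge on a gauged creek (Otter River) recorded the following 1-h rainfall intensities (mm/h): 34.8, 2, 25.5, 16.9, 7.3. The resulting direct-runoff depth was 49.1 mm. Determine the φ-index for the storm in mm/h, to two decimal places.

φ ≈ 9.37 mm/h

Only the 3 blocks with intensity above φ contribute runoff: 34.8, 25.5, 16.9 mm/h.
Σ(I−φ)·Δt = d  ⇒  (34.8+25.5+16.9 − 3φ)·1 = 49.1
φ = (77.20 − 49.1/1) / 3 = 9.37 mm/h.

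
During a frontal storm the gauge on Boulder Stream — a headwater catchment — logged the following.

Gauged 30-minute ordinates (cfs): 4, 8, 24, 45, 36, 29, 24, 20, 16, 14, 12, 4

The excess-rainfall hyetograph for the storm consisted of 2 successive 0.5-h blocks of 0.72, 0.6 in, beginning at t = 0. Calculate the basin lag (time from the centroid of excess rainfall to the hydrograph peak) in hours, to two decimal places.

Centroid of excess rainfall: t_c = Σ P_i·t̄_i / ΣP_i = 0.4773 h (block centres at 0.25, 0.75 h).
Hydrograph peak occurs at t = 1.5 h, so basin lag t_L = 1.5 − 0.4773 = 1.02 h.

t_L ≈ 1.02 h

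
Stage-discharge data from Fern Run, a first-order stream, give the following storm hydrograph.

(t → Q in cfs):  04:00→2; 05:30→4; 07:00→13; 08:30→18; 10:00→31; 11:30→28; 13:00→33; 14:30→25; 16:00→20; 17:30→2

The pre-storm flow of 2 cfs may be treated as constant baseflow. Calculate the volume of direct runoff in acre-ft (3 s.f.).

Direct-runoff ordinates (Q − Q_b): 0.0, 2.0, 11.0, 16.0, 29.0, 26.0, 31.0, 23.0, 18.0, 0.0 cfs.
ΣQ_DR = 156.0 cfs.
With Δt = 1.5 h = 5400 s, V = ΣQ_DR · Δt = 156.0 × 5400 = 8.42 × 10^5 ft³ = 19.3 acre-ft.

V ≈ 19.3 acre-ft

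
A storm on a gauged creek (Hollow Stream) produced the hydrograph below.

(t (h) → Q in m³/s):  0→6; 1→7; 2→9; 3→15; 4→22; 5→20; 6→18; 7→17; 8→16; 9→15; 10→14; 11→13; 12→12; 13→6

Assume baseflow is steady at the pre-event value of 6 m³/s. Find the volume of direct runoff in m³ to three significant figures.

V ≈ 3.82 × 10^5 m³

Direct-runoff ordinates (Q − Q_b): 0.0, 1.0, 3.0, 9.0, 16.0, 14.0, 12.0, 11.0, 10.0, 9.0, 8.0, 7.0, 6.0, 0.0 m³/s.
ΣQ_DR = 106.0 m³/s.
With Δt = 1 h = 3600 s, V = ΣQ_DR · Δt = 106.0 × 3600 = 3.82 × 10^5 m³.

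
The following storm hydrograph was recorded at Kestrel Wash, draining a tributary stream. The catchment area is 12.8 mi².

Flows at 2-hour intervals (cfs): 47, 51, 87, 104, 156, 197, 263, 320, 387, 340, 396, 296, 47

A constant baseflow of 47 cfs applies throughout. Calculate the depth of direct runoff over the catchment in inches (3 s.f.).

Direct runoff: 0.0, 4.0, 40.0, 57.0, 109.0, 150.0, 216.0, 273.0, 340.0, 293.0, 349.0, 249.0, 0.0 cfs; ΣQ_DR = 2080 cfs.
V = ΣQ_DR · Δt = 2080 × 7200 s = 1.498 × 10^7 ft³.
Over A = 12.8 mi², depth = V / A = 0.504 in.

d ≈ 0.504 in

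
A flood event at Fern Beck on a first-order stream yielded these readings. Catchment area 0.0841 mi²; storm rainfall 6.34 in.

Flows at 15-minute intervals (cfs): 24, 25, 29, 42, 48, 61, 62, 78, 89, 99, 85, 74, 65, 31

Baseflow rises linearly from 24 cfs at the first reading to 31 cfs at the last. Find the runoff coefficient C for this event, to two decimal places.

C ≈ 0.31

ΣQ_DR = 427.0 cfs; V = ΣQ_DR·Δt = 3.843 × 10^5 ft³.
Runoff depth d = V / A = 1.967 in.
C = d / P = 1.967 / 6.34 = 0.31.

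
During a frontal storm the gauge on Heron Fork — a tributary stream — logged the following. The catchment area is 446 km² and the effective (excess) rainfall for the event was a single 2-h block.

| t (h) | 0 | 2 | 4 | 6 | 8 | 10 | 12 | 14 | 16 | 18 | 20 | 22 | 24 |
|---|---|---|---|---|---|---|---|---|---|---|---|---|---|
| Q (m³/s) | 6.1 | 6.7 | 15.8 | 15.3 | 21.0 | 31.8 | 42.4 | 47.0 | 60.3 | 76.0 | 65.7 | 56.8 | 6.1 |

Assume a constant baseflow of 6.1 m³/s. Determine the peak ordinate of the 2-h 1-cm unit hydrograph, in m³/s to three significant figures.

U_p ≈ 116 m³/s

Direct runoff: 0.0, 0.6, 9.7, 9.2, 14.9, 25.7, 36.3, 40.9, 54.2, 69.9, 59.6, 50.7, 0.0 m³/s; ΣQ_DR = 371.7 m³/s, peak = 69.9 m³/s.
Runoff depth d = ΣQ_DR·Δt / A = 371.7 × 7200 / (446 km²) = 6.001 mm.
The 1-cm UH is the DRH scaled by (10 mm)/d, so U_p = 69.9 × 10/6.001 = 116 m³/s.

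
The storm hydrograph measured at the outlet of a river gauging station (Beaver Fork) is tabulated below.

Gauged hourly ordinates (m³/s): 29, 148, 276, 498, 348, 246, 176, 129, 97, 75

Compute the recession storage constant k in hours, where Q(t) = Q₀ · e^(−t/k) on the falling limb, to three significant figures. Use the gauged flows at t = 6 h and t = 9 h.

On the falling limb, Q drops from 176 to 75 m³/s between t = 6 h and t = 9 h (Δt = 3 h).
k = −Δt / ln(Q₂/Q₁) = −3 / ln(75/176) = 3.52 h.

k ≈ 3.52 h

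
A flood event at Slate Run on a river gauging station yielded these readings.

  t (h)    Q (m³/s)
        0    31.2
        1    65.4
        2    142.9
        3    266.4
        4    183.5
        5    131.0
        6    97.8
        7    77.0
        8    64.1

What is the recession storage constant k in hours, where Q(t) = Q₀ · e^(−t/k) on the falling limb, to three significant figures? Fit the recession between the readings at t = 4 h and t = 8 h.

k ≈ 3.80 h

On the falling limb, Q drops from 183.5 to 64.1 m³/s between t = 4 h and t = 8 h (Δt = 4 h).
k = −Δt / ln(Q₂/Q₁) = −4 / ln(64.1/183.5) = 3.80 h.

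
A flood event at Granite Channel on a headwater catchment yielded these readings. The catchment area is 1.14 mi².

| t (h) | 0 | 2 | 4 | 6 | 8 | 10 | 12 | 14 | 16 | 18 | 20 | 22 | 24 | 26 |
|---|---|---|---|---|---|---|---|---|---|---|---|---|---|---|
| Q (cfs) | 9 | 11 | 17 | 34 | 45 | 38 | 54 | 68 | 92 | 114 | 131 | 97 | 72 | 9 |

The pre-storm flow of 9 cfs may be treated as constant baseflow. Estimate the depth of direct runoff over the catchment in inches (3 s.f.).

Direct runoff: 0.0, 2.0, 8.0, 25.0, 36.0, 29.0, 45.0, 59.0, 83.0, 105.0, 122.0, 88.0, 63.0, 0.0 cfs; ΣQ_DR = 665.0 cfs.
V = ΣQ_DR · Δt = 665.0 × 7200 s = 4.788 × 10^6 ft³.
Over A = 1.14 mi², depth = V / A = 1.81 in.

d ≈ 1.81 in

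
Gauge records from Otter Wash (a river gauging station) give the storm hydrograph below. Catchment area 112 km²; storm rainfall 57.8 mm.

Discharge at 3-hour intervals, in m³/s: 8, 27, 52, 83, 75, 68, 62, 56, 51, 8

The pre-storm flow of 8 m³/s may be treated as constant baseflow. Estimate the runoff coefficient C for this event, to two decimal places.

ΣQ_DR = 410.0 m³/s; V = ΣQ_DR·Δt = 4.428 × 10^6 m³.
Runoff depth d = V / A = 39.54 mm.
C = d / P = 39.54 / 57.8 = 0.68.

C ≈ 0.68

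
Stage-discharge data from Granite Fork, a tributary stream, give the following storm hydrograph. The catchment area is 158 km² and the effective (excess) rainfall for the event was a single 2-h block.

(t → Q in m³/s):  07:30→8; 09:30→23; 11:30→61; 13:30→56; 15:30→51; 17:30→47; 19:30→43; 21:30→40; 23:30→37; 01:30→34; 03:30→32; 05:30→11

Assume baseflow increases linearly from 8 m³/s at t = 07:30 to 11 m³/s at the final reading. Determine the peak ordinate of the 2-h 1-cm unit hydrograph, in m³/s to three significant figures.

U_p ≈ 35.0 m³/s

Direct runoff: 0.00, 14.73, 52.45, 47.18, 41.91, 37.64, 33.36, 30.09, 26.82, 23.55, 21.27, 0.00 m³/s; ΣQ_DR = 329.0 m³/s, peak = 52.45 m³/s.
Runoff depth d = ΣQ_DR·Δt / A = 329.0 × 7200 / (158 km²) = 14.99 mm.
The 1-cm UH is the DRH scaled by (10 mm)/d, so U_p = 52.45 × 10/14.99 = 35.0 m³/s.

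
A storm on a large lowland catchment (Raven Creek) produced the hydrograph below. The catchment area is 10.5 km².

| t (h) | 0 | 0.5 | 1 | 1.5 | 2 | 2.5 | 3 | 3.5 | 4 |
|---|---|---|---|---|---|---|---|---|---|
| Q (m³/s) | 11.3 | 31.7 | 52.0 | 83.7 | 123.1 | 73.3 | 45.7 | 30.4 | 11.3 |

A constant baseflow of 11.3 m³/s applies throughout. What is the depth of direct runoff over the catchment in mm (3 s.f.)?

Direct runoff: 0.0, 20.4, 40.7, 72.4, 111.8, 62.0, 34.4, 19.1, 0.0 m³/s; ΣQ_DR = 360.8 m³/s.
V = ΣQ_DR · Δt = 360.8 × 1800 s = 6.494 × 10^5 m³.
Over A = 10.5 km², depth = V / A = 61.9 mm.

d ≈ 61.9 mm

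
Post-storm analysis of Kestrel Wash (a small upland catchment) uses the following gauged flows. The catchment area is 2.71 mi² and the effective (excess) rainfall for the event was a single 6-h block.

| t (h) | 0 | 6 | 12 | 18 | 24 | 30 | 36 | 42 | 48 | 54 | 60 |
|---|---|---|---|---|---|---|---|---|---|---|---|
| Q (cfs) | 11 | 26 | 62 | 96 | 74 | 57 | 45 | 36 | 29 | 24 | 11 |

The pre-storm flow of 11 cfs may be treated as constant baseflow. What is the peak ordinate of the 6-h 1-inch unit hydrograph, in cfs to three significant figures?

U_p ≈ 70.8 cfs

Direct runoff: 0.0, 15.0, 51.0, 85.0, 63.0, 46.0, 34.0, 25.0, 18.0, 13.0, 0.0 cfs; ΣQ_DR = 350.0 cfs, peak = 85.0 cfs.
Runoff depth d = ΣQ_DR·Δt / A = 350.0 × 21600 / (2.71 mi²) = 1.201 in.
The 1-inch UH is the DRH scaled by (1 in)/d, so U_p = 85.0 × 1/1.201 = 70.8 cfs.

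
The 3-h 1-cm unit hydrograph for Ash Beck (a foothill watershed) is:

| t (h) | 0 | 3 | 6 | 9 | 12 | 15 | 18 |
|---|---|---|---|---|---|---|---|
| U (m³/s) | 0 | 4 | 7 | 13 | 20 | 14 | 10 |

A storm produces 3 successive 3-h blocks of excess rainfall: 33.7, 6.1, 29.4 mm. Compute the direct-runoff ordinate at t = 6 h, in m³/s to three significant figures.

Q ≈ 26.0 m³/s

By discrete convolution, Q_j = Σ (P_i / 10 mm) · U_{j−i}.
At t = 6 h (j=2): Q = (33.7/10)·7 + (6.1/10)·4 + (29.4/10)·0 = 26.0 m³/s.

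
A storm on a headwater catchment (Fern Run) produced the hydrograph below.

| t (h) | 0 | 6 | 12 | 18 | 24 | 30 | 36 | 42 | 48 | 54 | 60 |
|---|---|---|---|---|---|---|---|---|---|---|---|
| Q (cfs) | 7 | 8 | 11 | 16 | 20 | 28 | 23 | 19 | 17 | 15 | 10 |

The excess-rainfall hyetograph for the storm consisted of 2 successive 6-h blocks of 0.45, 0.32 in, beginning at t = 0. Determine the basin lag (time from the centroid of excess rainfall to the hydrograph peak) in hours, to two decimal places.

t_L ≈ 24.51 h

Centroid of excess rainfall: t_c = Σ P_i·t̄_i / ΣP_i = 5.4935 h (block centres at 3, 9 h).
Hydrograph peak occurs at t = 30 h, so basin lag t_L = 30 − 5.4935 = 24.51 h.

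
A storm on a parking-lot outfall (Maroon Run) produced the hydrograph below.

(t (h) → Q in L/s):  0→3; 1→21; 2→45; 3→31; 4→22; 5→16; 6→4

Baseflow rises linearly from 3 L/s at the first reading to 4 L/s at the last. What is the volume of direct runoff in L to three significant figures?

Direct-runoff ordinates (Q − Q_b): 0.00, 17.83, 41.67, 27.50, 18.33, 12.17, 0.00 L/s.
ΣQ_DR = 117.5 L/s.
With Δt = 1 h = 3600 s, V = ΣQ_DR · Δt = 117.5 × 3600 = 4.23 × 10^5 L.

V ≈ 4.23 × 10^5 L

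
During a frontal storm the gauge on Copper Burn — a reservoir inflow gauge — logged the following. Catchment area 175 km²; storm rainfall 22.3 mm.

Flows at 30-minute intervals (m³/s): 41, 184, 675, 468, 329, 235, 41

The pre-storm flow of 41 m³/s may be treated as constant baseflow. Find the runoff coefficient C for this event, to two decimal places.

C ≈ 0.78

ΣQ_DR = 1686 m³/s; V = ΣQ_DR·Δt = 3.035 × 10^6 m³.
Runoff depth d = V / A = 17.34 mm.
C = d / P = 17.34 / 22.3 = 0.78.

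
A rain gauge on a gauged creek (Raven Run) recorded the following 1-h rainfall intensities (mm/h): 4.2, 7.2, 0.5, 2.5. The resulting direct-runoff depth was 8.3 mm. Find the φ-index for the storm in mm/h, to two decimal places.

Only the 3 blocks with intensity above φ contribute runoff: 4.2, 7.2, 2.5 mm/h.
Σ(I−φ)·Δt = d  ⇒  (4.2+7.2+2.5 − 3φ)·1 = 8.3
φ = (13.90 − 8.3/1) / 3 = 1.87 mm/h.

φ ≈ 1.87 mm/h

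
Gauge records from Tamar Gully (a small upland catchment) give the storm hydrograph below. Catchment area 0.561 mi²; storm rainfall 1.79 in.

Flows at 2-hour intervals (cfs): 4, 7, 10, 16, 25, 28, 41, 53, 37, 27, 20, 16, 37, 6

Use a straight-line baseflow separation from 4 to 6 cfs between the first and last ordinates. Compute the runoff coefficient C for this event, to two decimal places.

C ≈ 0.79

ΣQ_DR = 257.0 cfs; V = ΣQ_DR·Δt = 1.850 × 10^6 ft³.
Runoff depth d = V / A = 1.420 in.
C = d / P = 1.420 / 1.79 = 0.79.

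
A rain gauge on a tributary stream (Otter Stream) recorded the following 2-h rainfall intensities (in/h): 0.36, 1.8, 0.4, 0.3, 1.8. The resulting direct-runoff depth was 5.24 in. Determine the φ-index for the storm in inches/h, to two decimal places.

φ ≈ 0.49 in/h

Only the 2 blocks with intensity above φ contribute runoff: 1.8, 1.8 in/h.
Σ(I−φ)·Δt = d  ⇒  (1.8+1.8 − 2φ)·2 = 5.24
φ = (3.600 − 5.24/2) / 2 = 0.49 in/h.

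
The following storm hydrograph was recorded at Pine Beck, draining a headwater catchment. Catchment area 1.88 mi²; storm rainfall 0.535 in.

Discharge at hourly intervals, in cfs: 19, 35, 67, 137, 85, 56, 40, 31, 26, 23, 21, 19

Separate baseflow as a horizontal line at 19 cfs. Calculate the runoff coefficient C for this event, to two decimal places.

C ≈ 0.51

ΣQ_DR = 331.0 cfs; V = ΣQ_DR·Δt = 1.192 × 10^6 ft³.
Runoff depth d = V / A = 0.2728 in.
C = d / P = 0.2728 / 0.535 = 0.51.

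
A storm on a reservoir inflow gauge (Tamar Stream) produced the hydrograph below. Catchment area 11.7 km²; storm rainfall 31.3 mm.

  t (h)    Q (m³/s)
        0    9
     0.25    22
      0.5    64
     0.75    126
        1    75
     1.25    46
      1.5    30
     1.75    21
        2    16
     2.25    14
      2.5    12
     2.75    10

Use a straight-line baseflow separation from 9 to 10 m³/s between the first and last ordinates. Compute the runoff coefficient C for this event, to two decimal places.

C ≈ 0.81

ΣQ_DR = 331.0 m³/s; V = ΣQ_DR·Δt = 2.979 × 10^5 m³.
Runoff depth d = V / A = 25.46 mm.
C = d / P = 25.46 / 31.3 = 0.81.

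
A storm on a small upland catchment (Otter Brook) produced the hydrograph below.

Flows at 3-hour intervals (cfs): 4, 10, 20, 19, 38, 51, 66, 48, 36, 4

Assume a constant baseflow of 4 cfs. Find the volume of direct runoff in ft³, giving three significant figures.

V ≈ 2.76 × 10^6 ft³

Direct-runoff ordinates (Q − Q_b): 0.0, 6.0, 16.0, 15.0, 34.0, 47.0, 62.0, 44.0, 32.0, 0.0 cfs.
ΣQ_DR = 256.0 cfs.
With Δt = 3 h = 10800 s, V = ΣQ_DR · Δt = 256.0 × 10800 = 2.76 × 10^6 ft³.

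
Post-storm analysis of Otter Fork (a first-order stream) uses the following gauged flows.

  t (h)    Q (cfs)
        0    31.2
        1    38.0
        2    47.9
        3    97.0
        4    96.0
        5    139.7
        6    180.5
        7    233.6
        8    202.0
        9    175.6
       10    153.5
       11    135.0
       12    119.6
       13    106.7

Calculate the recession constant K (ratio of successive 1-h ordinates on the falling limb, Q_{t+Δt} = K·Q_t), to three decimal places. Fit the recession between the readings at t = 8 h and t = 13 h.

Using the recession-limb readings at t = 8 h and t = 13 h: Q falls from 202.0 to 106.7 cfs over 5 intervals.
K = (Q₂/Q₁)^(1/5) = (106.7/202.0)^(1/5) = 0.880.

K ≈ 0.880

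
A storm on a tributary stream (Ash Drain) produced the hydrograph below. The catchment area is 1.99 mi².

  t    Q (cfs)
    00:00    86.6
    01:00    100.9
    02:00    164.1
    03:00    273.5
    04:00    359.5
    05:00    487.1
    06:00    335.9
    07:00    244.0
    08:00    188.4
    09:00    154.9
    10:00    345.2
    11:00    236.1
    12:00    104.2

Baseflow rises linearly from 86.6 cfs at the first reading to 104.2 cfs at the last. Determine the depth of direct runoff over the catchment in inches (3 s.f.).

d ≈ 1.43 in

Direct runoff: 0.00, 12.83, 74.57, 182.50, 267.03, 393.17, 240.50, 147.13, 90.07, 55.10, 243.93, 133.37, 0.00 cfs; ΣQ_DR = 1840 cfs.
V = ΣQ_DR · Δt = 1840 × 3600 s = 6.625 × 10^6 ft³.
Over A = 1.99 mi², depth = V / A = 1.43 in.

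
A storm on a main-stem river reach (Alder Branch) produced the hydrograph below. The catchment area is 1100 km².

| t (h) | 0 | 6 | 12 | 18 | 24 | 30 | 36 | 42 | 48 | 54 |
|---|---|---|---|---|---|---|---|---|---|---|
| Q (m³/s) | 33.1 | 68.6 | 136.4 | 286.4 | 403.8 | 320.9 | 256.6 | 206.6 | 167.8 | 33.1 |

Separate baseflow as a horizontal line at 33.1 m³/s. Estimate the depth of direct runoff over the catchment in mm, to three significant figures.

d ≈ 31.1 mm

Direct runoff: 0.0, 35.5, 103.3, 253.3, 370.7, 287.8, 223.5, 173.5, 134.7, 0.0 m³/s; ΣQ_DR = 1582 m³/s.
V = ΣQ_DR · Δt = 1582 × 21600 s = 3.418 × 10^7 m³.
Over A = 1100 km², depth = V / A = 31.1 mm.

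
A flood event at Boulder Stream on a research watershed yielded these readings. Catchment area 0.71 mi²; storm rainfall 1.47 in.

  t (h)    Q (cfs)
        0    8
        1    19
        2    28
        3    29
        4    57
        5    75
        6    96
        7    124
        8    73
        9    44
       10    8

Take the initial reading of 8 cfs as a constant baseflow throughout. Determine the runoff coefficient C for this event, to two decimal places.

C ≈ 0.70

ΣQ_DR = 473.0 cfs; V = ΣQ_DR·Δt = 1.703 × 10^6 ft³.
Runoff depth d = V / A = 1.032 in.
C = d / P = 1.032 / 1.47 = 0.70.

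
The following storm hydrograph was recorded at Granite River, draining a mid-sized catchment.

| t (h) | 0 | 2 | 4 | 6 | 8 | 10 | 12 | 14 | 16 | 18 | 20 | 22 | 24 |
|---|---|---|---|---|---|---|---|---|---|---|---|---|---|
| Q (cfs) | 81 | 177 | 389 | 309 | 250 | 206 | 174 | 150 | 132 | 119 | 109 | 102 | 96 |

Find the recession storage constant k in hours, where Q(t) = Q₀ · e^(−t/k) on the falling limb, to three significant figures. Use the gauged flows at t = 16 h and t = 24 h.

On the falling limb, Q drops from 132 to 96 cfs between t = 16 h and t = 24 h (Δt = 8 h).
k = −Δt / ln(Q₂/Q₁) = −8 / ln(96/132) = 25.1 h.

k ≈ 25.1 h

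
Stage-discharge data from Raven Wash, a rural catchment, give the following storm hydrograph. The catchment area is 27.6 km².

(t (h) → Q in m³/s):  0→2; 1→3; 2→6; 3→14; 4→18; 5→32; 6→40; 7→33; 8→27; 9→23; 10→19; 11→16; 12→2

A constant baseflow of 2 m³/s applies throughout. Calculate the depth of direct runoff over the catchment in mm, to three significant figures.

Direct runoff: 0.0, 1.0, 4.0, 12.0, 16.0, 30.0, 38.0, 31.0, 25.0, 21.0, 17.0, 14.0, 0.0 m³/s; ΣQ_DR = 209.0 m³/s.
V = ΣQ_DR · Δt = 209.0 × 3600 s = 7.524 × 10^5 m³.
Over A = 27.6 km², depth = V / A = 27.3 mm.

d ≈ 27.3 mm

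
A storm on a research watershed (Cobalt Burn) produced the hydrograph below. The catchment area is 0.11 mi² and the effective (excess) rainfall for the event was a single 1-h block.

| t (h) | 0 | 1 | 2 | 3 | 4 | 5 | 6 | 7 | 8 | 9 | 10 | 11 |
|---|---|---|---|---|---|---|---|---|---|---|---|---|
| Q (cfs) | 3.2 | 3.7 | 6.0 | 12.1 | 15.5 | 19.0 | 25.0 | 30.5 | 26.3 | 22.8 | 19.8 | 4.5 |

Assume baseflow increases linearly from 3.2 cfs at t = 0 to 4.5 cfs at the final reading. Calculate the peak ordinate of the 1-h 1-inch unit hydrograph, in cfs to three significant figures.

Direct runoff: 0.00, 0.38, 2.56, 8.55, 11.83, 15.21, 21.09, 26.47, 22.15, 18.54, 15.42, 0.00 cfs; ΣQ_DR = 142.2 cfs, peak = 26.47 cfs.
Runoff depth d = ΣQ_DR·Δt / A = 142.2 × 3600 / (0.11 mi²) = 2.003 in.
The 1-inch UH is the DRH scaled by (1 in)/d, so U_p = 26.47 × 1/2.003 = 13.2 cfs.

U_p ≈ 13.2 cfs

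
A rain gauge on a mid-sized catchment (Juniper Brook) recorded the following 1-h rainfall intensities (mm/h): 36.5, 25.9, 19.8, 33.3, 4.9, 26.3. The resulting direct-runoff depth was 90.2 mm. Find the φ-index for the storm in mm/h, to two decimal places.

Only the 5 blocks with intensity above φ contribute runoff: 36.5, 25.9, 19.8, 33.3, 26.3 mm/h.
Σ(I−φ)·Δt = d  ⇒  (36.5+25.9+19.8+33.3+26.3 − 5φ)·1 = 90.2
φ = (141.8 − 90.2/1) / 5 = 10.32 mm/h.

φ ≈ 10.32 mm/h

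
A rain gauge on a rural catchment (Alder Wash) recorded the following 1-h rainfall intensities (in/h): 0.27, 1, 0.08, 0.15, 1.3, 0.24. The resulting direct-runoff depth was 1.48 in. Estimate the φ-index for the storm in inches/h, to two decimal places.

Only the 2 blocks with intensity above φ contribute runoff: 1, 1.3 in/h.
Σ(I−φ)·Δt = d  ⇒  (1+1.3 − 2φ)·1 = 1.48
φ = (2.300 − 1.48/1) / 2 = 0.41 in/h.

φ ≈ 0.41 in/h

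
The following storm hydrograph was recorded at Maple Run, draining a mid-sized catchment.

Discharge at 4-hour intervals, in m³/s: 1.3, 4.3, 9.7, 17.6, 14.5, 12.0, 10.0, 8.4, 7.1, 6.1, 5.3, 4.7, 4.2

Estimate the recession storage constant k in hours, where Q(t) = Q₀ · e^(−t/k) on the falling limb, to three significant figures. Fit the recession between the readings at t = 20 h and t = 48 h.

On the falling limb, Q drops from 12.0 to 4.2 m³/s between t = 20 h and t = 48 h (Δt = 28 h).
k = −Δt / ln(Q₂/Q₁) = −28 / ln(4.2/12.0) = 26.7 h.

k ≈ 26.7 h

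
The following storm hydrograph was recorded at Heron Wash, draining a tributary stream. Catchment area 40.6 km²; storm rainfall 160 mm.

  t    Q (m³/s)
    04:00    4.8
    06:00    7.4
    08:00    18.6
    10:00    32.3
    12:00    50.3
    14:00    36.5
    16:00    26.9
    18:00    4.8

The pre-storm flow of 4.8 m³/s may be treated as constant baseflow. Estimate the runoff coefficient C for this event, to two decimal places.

ΣQ_DR = 143.2 m³/s; V = ΣQ_DR·Δt = 1.031 × 10^6 m³.
Runoff depth d = V / A = 25.40 mm.
C = d / P = 25.40 / 160 = 0.16.

C ≈ 0.16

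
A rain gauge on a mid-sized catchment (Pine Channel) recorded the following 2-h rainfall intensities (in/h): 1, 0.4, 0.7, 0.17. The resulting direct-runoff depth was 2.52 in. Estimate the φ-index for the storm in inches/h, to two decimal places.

Only the 3 blocks with intensity above φ contribute runoff: 1, 0.4, 0.7 in/h.
Σ(I−φ)·Δt = d  ⇒  (1+0.4+0.7 − 3φ)·2 = 2.52
φ = (2.100 − 2.52/2) / 3 = 0.28 in/h.

φ ≈ 0.28 in/h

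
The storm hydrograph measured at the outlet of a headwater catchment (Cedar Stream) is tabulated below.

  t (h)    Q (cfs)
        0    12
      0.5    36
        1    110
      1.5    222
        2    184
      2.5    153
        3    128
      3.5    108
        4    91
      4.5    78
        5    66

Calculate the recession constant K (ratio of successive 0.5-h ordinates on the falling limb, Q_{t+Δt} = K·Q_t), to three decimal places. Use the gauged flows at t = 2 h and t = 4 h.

Using the recession-limb readings at t = 2 h and t = 4 h: Q falls from 184 to 91 cfs over 4 intervals.
K = (Q₂/Q₁)^(1/4) = (91/184)^(1/4) = 0.839.

K ≈ 0.839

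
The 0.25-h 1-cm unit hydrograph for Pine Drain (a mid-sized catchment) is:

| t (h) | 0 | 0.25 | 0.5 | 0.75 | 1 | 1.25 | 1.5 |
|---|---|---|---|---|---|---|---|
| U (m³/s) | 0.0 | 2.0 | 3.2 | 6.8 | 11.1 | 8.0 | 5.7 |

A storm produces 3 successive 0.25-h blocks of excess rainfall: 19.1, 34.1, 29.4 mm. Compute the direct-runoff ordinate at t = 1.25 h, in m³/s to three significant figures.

By discrete convolution, Q_j = Σ (P_i / 10 mm) · U_{j−i}.
At t = 1.25 h (j=5): Q = (19.1/10)·8.0 + (34.1/10)·11.1 + (29.4/10)·6.8 = 73.1 m³/s.

Q ≈ 73.1 m³/s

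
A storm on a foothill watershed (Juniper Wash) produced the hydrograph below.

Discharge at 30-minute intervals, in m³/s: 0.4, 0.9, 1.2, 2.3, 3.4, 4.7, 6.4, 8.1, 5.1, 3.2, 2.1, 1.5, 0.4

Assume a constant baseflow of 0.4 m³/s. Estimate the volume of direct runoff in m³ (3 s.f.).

Direct-runoff ordinates (Q − Q_b): 0.0, 0.5, 0.8, 1.9, 3.0, 4.3, 6.0, 7.7, 4.7, 2.8, 1.7, 1.1, 0.0 m³/s.
ΣQ_DR = 34.50 m³/s.
With Δt = 0.5 h = 1800 s, V = ΣQ_DR · Δt = 34.50 × 1800 = 62100 m³.

V ≈ 62100 m³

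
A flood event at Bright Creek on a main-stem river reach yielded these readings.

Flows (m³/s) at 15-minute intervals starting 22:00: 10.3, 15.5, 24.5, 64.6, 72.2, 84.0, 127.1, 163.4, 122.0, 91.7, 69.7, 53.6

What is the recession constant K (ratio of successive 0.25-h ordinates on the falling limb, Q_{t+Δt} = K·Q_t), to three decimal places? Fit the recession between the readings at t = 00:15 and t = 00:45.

K ≈ 0.765

Using the recession-limb readings at t = 00:15 and t = 00:45: Q falls from 91.7 to 53.6 m³/s over 2 intervals.
K = (Q₂/Q₁)^(1/2) = (53.6/91.7)^(1/2) = 0.765.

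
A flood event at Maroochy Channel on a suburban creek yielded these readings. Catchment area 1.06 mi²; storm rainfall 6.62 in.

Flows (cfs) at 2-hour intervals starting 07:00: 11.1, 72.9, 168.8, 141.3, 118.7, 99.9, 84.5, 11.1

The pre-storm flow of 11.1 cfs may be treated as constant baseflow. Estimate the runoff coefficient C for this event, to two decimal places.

ΣQ_DR = 619.5 cfs; V = ΣQ_DR·Δt = 4.460 × 10^6 ft³.
Runoff depth d = V / A = 1.811 in.
C = d / P = 1.811 / 6.62 = 0.27.

C ≈ 0.27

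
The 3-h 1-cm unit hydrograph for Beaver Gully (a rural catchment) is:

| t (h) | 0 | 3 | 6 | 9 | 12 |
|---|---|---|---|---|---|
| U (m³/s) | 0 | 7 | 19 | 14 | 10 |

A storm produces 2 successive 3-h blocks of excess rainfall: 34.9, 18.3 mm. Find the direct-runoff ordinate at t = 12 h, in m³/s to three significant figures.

By discrete convolution, Q_j = Σ (P_i / 10 mm) · U_{j−i}.
At t = 12 h (j=4): Q = (34.9/10)·10 + (18.3/10)·14 = 60.5 m³/s.

Q ≈ 60.5 m³/s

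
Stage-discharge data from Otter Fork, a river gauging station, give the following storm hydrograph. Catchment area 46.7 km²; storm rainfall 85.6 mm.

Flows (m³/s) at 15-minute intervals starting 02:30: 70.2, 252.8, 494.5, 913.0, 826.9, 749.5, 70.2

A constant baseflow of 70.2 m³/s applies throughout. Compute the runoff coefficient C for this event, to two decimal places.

C ≈ 0.65

ΣQ_DR = 2886 m³/s; V = ΣQ_DR·Δt = 2.597 × 10^6 m³.
Runoff depth d = V / A = 55.61 mm.
C = d / P = 55.61 / 85.6 = 0.65.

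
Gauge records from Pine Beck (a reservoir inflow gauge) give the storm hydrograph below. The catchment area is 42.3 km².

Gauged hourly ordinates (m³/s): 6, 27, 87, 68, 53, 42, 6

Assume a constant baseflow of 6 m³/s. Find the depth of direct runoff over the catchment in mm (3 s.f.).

Direct runoff: 0.0, 21.0, 81.0, 62.0, 47.0, 36.0, 0.0 m³/s; ΣQ_DR = 247.0 m³/s.
V = ΣQ_DR · Δt = 247.0 × 3600 s = 8.892 × 10^5 m³.
Over A = 42.3 km², depth = V / A = 21.0 mm.

d ≈ 21.0 mm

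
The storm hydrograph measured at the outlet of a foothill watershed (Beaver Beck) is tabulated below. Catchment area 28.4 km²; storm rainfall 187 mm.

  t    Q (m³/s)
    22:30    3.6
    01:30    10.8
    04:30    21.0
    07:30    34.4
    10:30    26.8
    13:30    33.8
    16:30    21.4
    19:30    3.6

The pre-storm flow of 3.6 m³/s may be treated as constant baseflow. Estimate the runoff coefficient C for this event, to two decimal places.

ΣQ_DR = 126.6 m³/s; V = ΣQ_DR·Δt = 1.367 × 10^6 m³.
Runoff depth d = V / A = 48.14 mm.
C = d / P = 48.14 / 187 = 0.26.

C ≈ 0.26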